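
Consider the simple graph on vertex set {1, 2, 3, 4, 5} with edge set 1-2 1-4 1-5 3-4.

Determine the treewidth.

A width-1 tree decomposition is:
Bags: B1 = {1, 4}  B2 = {1, 2}  B3 = {3, 4}  B4 = {1, 5}
Tree: B1–B2, B1–B3, B2–B4
Every bag has size at most 2, so the width is 2 − 1 = 1 and tw(G) ≤ 1. Since G has at least one edge (e.g. 1–4), it is not an edgeless graph, so tw(G) ≥ 1. Combining the bounds, tw(G) = 1.

1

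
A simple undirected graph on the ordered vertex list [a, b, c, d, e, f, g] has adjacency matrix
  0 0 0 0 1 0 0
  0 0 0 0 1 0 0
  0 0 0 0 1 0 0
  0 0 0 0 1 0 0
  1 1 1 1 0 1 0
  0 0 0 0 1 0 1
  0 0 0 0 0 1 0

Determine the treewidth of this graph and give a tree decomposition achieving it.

The largest bag has 2 vertices, giving width 1; this decomposition certifies tw(G) ≤ 1. Since G has at least one edge (e.g. e–a), it is not an edgeless graph, so tw(G) ≥ 1. Hence tw(G) = 1 exactly.

Treewidth 1.
One optimal decomposition is:
Bags: B1 = {a, e}  B2 = {b, e}  B3 = {e, f}  B4 = {c, e}  B5 = {f, g}  B6 = {d, e}
Tree: B1–B2, B1–B3, B1–B4, B3–B5, B3–B6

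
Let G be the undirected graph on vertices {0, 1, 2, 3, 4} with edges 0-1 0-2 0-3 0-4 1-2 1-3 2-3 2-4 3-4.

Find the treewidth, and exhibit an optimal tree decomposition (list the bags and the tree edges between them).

Every bag has size at most 4, so the width is 4 − 1 = 3 and tw(G) ≤ 3. For the lower bound, the 4 vertices {0, 1, 2, 3} are pairwise adjacent, and any tree decomposition puts a clique entirely inside one bag — forcing width ≥ 3. Hence tw(G) = 3 exactly.

Treewidth 3.
One optimal decomposition is:
Bags: B1 = {0, 2, 3, 4}  B2 = {0, 1, 2, 3}
Tree: B1–B2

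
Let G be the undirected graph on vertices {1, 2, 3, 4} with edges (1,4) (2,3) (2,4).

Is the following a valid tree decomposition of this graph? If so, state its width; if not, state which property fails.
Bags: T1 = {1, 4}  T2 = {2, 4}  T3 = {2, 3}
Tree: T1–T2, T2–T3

Checking the three conditions: (i) the bags cover all of {1, 2, 3, 4}; (ii) for each edge, some bag contains both endpoints; (iii) the bags containing any fixed vertex form a subtree. All hold, so the decomposition is valid with width 2 − 1 = 1.

Yes; width 1.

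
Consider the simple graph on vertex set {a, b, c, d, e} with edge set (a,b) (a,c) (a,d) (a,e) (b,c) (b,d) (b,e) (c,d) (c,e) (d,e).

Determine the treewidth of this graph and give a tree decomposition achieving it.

Treewidth 4.
One optimal decomposition is:
Bags: B1 = {a, b, c, d, e}
Tree: (single bag)

A single bag containing all 5 vertices is trivially a valid decomposition of width 4. For the lower bound, the 5 vertices {a, b, c, d, e} are pairwise adjacent, and any tree decomposition puts a clique entirely inside one bag — forcing width ≥ 4. Combining the bounds, tw(G) = 4.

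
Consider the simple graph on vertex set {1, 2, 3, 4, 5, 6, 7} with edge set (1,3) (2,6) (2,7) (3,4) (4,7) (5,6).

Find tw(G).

A width-1 tree decomposition is:
Bags: B1 = {1, 3}  B2 = {3, 4}  B3 = {4, 7}  B4 = {2, 7}  B5 = {2, 6}  B6 = {5, 6}
Tree: B1–B2, B2–B3, B3–B4, B4–B5, B5–B6
The largest bag has 2 vertices, giving width 1; this decomposition certifies tw(G) ≤ 1. G has an edge, so its treewidth is at least 1. The upper and lower bounds meet at 1, so that is the treewidth.

1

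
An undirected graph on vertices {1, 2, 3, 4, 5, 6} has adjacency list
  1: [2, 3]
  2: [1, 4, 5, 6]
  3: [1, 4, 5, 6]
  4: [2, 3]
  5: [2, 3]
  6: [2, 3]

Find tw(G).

2

A width-2 tree decomposition is:
Bags: B1 = {1, 2, 3}  B2 = {2, 3, 6}  B3 = {2, 3, 5}  B4 = {2, 3, 4}
Tree: B1–B2, B2–B3, B3–B4
Each bag holds 3 vertices, so the decomposition has width 2, which upper-bounds the treewidth. The edges 3–1–2–6–3 form a cycle, so G is not a tree and its treewidth is at least 2. Therefore the treewidth is 2.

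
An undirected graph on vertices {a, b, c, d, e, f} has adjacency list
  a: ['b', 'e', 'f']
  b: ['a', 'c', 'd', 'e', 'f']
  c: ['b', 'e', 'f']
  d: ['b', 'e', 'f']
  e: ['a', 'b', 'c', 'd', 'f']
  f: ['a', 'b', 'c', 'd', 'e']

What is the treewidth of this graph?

A width-3 tree decomposition is:
Bags: B1 = {b, d, e, f}  B2 = {a, b, e, f}  B3 = {b, c, e, f}
Tree: B1–B2, B1–B3
Every bag has size at most 4, so the width is 4 − 1 = 3 and tw(G) ≤ 3. On the other hand G contains the 4-clique {b, d, e, f}. A clique must lie in a single bag of any decomposition, so no decomposition can have width below 3. Hence tw(G) = 3 exactly.

3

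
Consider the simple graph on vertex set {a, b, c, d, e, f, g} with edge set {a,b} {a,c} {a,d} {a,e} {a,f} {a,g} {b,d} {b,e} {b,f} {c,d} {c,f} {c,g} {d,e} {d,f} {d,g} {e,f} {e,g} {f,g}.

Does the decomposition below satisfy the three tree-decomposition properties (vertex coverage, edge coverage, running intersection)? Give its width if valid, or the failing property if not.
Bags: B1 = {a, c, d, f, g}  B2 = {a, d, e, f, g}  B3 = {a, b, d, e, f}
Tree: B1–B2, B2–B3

Yes; width 4.

Checking the three conditions: (i) the bags cover all of {a, b, c, d, e, f, g}; (ii) for each edge, some bag contains both endpoints; (iii) the bags containing any fixed vertex form a subtree. All hold, so the decomposition is valid with width 5 − 1 = 4.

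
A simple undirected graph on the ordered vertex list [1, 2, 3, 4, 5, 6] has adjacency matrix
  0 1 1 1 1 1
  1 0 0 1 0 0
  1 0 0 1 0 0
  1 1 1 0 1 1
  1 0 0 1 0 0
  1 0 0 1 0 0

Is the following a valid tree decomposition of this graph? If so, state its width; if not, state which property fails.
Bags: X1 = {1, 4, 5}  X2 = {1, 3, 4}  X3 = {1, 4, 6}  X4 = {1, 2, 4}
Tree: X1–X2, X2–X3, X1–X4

Yes; width 2.

Checking the three conditions: (i) the bags cover all of {1, 2, 3, 4, 5, 6}; (ii) for each edge, some bag contains both endpoints; (iii) the bags containing any fixed vertex form a subtree. All hold, so the decomposition is valid with width 3 − 1 = 2.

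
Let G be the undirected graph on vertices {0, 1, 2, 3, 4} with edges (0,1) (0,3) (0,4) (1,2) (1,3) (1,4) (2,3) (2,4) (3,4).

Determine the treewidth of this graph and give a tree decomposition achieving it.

Treewidth 3.
Bags: B1 = {1, 2, 3, 4}  B2 = {0, 1, 3, 4}
Tree: B1–B2

Each bag holds 4 vertices, so the decomposition has width 3, which upper-bounds the treewidth. For the lower bound, the 4 vertices {0, 1, 3, 4} are pairwise adjacent, and any tree decomposition puts a clique entirely inside one bag — forcing width ≥ 3. Combining the bounds, tw(G) = 3.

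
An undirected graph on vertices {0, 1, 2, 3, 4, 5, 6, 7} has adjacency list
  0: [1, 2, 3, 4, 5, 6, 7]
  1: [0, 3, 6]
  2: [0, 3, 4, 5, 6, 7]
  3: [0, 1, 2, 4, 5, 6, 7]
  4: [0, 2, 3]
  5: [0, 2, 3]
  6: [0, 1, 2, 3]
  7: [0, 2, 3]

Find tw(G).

3

A width-3 tree decomposition is:
Bags: B1 = {0, 2, 3, 5}  B2 = {0, 2, 3, 4}  B3 = {0, 2, 3, 6}  B4 = {0, 2, 3, 7}  B5 = {0, 1, 3, 6}
Tree: B1–B2, B1–B3, B1–B4, B3–B5
Each bag holds 4 vertices, so the decomposition has width 3, which upper-bounds the treewidth. Conversely, {0, 1, 3, 6} is a clique of size 4, and the vertices of any clique must share a bag in every tree decomposition; so some bag has ≥ 4 vertices and tw(G) ≥ 3. The upper and lower bounds meet at 3, so that is the treewidth.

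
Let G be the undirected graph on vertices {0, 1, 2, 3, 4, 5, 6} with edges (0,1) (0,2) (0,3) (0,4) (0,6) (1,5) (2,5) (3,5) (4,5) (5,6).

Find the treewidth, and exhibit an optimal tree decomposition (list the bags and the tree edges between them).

Treewidth 2.
Bags: B1 = {0, 1, 5}  B2 = {0, 5, 6}  B3 = {0, 4, 5}  B4 = {0, 2, 5}  B5 = {0, 3, 5}
Tree: B1–B2, B2–B3, B3–B4, B4–B5

The largest bag has 3 vertices, giving width 2; this decomposition certifies tw(G) ≤ 2. For the lower bound, G contains the cycle 5–1–0–6–5, so G is not a forest; only forests have treewidth ≤ 1, hence tw(G) ≥ 2. Therefore the treewidth is 2.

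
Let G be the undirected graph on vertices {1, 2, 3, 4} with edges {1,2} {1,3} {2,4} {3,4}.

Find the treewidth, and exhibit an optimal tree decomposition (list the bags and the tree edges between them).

The largest bag has 3 vertices, giving width 2; this decomposition certifies tw(G) ≤ 2. For the lower bound, G contains the cycle 4–3–1–2–4, so G is not a forest; only forests have treewidth ≤ 1, hence tw(G) ≥ 2. Combining the bounds, tw(G) = 2.

Treewidth 2.
Bags: B1 = {1, 3, 4}  B2 = {1, 2, 4}
Tree: B1–B2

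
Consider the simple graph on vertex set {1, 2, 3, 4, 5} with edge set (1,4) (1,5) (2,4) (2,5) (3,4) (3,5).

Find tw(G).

2

A width-2 tree decomposition is:
Bags: B1 = {1, 4, 5}  B2 = {2, 4, 5}  B3 = {3, 4, 5}
Tree: B1–B2, B2–B3
Each bag holds 3 vertices, so the decomposition has width 2, which upper-bounds the treewidth. The edges 4–1–5–2–4 form a cycle, so G is not a tree and its treewidth is at least 2. Therefore the treewidth is 2.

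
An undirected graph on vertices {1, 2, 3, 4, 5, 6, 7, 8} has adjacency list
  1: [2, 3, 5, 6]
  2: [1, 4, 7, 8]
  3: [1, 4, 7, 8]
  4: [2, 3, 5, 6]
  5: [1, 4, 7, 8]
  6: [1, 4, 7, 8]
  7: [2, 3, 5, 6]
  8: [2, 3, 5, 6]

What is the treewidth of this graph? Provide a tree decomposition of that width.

Treewidth 4.
One such decomposition:
Bags: B1 = {2, 3, 5, 6, 7}  B2 = {1, 2, 3, 5, 6}  B3 = {2, 3, 4, 5, 6}  B4 = {2, 3, 5, 6, 8}
Tree: B1–B2, B2–B3, B3–B4

Each bag holds 5 vertices, so the decomposition has width 4, which upper-bounds the treewidth. For the lower bound: the 5 vertex sets {5,7}, {1,6}, {2,4}, {3}, {8} are disjoint, each induces a connected subgraph, and every pair is joined by at least one edge of G. Contracting each set to a single vertex therefore yields K_{5} as a minor, and since treewidth is minor-monotone, tw(G) ≥ tw(K_{5}) = 4. Combining the bounds, tw(G) = 4.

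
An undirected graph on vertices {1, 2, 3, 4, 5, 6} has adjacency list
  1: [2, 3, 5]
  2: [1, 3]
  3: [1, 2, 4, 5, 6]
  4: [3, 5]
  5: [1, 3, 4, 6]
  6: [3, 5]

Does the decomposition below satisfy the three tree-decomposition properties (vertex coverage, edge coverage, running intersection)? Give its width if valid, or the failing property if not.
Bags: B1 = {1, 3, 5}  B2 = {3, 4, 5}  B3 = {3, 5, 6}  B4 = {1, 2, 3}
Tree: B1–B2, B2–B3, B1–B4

Checking the three conditions: (i) the bags cover all of {1, 2, 3, 4, 5, 6}; (ii) for each edge, some bag contains both endpoints; (iii) the bags containing any fixed vertex form a subtree. All hold, so the decomposition is valid with width 3 − 1 = 2.

Yes; width 2.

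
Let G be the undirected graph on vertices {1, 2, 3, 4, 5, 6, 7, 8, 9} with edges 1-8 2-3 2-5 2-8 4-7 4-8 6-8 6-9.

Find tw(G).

A width-1 tree decomposition is:
Bags: B1 = {6, 8}  B2 = {4, 8}  B3 = {1, 8}  B4 = {6, 9}  B5 = {4, 7}  B6 = {2, 8}  B7 = {2, 5}  B8 = {2, 3}
Tree: B1–B2, B1–B3, B1–B4, B2–B5, B3–B6, B6–B7, B7–B8
Each bag holds 2 vertices, so the decomposition has width 1, which upper-bounds the treewidth. Any graph with an edge has treewidth ≥ 1, and G has the edge 8–6. Combining the bounds, tw(G) = 1.

1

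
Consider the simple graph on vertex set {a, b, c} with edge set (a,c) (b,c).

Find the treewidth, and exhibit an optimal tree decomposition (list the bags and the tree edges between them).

The largest bag has 2 vertices, giving width 1; this decomposition certifies tw(G) ≤ 1. Since G has at least one edge (e.g. c–b), it is not an edgeless graph, so tw(G) ≥ 1. Hence tw(G) = 1 exactly.

Treewidth 1.
One optimal decomposition is:
Bags: B1 = {b, c}  B2 = {a, c}
Tree: B1–B2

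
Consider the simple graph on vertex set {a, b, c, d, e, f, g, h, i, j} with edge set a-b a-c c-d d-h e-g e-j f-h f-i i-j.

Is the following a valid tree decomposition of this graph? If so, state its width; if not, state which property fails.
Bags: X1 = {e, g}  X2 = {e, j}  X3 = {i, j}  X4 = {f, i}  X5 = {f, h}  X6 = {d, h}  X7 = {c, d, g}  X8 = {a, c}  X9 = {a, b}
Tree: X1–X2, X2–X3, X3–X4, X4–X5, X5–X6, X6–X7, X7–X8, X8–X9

No — bags containing vertex g are not connected in the tree.

A tree decomposition must satisfy three properties: every vertex lies in some bag; for every edge, both endpoints lie together in some bag; and for every vertex, the bags containing it form a connected subtree. Here bags containing vertex g are not connected in the tree, so the decomposition is invalid.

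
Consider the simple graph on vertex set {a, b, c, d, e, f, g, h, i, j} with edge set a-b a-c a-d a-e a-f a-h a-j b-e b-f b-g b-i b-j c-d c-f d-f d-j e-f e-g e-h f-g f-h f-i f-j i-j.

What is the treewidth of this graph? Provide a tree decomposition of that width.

Each bag holds 4 vertices, so the decomposition has width 3, which upper-bounds the treewidth. For the lower bound, the 4 vertices {b, e, f, g} are pairwise adjacent, and any tree decomposition puts a clique entirely inside one bag — forcing width ≥ 3. The upper and lower bounds meet at 3, so that is the treewidth.

Treewidth 3.
One such decomposition:
Bags: B1 = {a, b, f, j}  B2 = {a, b, e, f}  B3 = {a, e, f, h}  B4 = {a, d, f, j}  B5 = {b, f, i, j}  B6 = {b, e, f, g}  B7 = {a, c, d, f}
Tree: B1–B2, B2–B3, B1–B4, B1–B5, B2–B6, B4–B7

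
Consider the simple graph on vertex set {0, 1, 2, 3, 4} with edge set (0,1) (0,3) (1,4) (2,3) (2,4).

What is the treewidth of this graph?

2

A width-2 tree decomposition is:
Bags: B1 = {1, 2, 4}  B2 = {1, 2, 3}  B3 = {0, 1, 3}
Tree: B1–B2, B2–B3
Each bag holds 3 vertices, so the decomposition has width 2, which upper-bounds the treewidth. The edges 1–4–2–3–0–1 form a cycle, so G is not a tree and its treewidth is at least 2. Hence tw(G) = 2 exactly.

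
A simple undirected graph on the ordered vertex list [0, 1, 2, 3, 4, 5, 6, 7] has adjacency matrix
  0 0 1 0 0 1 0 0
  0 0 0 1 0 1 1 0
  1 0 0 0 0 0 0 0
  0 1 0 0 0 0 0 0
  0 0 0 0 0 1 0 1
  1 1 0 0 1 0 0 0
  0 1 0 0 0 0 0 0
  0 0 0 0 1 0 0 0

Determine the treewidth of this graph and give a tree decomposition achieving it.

Treewidth 1.
One such decomposition:
Bags: B1 = {1, 5}  B2 = {4, 5}  B3 = {0, 5}  B4 = {0, 2}  B5 = {1, 6}  B6 = {1, 3}  B7 = {4, 7}
Tree: B1–B2, B2–B3, B3–B4, B1–B5, B1–B6, B2–B7

Every bag has size at most 2, so the width is 2 − 1 = 1 and tw(G) ≤ 1. Since G has at least one edge (e.g. 5–1), it is not an edgeless graph, so tw(G) ≥ 1. Hence tw(G) = 1 exactly.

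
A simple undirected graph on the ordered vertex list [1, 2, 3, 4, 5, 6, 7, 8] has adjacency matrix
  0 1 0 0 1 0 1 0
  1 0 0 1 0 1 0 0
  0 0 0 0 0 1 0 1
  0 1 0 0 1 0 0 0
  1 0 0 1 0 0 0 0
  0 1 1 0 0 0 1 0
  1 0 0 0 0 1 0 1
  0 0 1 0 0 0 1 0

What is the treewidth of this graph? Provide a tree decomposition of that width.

Treewidth 2.
One such decomposition:
Bags: B1 = {2, 4, 5}  B2 = {1, 2, 5}  B3 = {1, 2, 6}  B4 = {1, 6, 7}  B5 = {3, 6, 7}  B6 = {3, 7, 8}
Tree: B1–B2, B2–B3, B3–B4, B4–B5, B5–B6

The largest bag has 3 vertices, giving width 2; this decomposition certifies tw(G) ≤ 2. Since 4–5–1–2–4 is a cycle in G, G is not acyclic. Forests are exactly the graphs of treewidth ≤ 1, so tw(G) ≥ 2. Combining the bounds, tw(G) = 2.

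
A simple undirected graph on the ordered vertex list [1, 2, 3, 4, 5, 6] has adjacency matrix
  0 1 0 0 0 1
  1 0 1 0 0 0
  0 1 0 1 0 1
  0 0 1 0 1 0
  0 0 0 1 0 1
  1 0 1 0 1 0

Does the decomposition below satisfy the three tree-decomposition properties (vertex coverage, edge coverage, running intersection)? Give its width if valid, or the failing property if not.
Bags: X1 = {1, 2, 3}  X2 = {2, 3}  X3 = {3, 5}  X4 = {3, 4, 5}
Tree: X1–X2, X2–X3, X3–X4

A tree decomposition must satisfy three properties: every vertex lies in some bag; for every edge, both endpoints lie together in some bag; and for every vertex, the bags containing it form a connected subtree. Here vertex 6 appears in no bag, so the decomposition is invalid.

No — vertex 6 appears in no bag.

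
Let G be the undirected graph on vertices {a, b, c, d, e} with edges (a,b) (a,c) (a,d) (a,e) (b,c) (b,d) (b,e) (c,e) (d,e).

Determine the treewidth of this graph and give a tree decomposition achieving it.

Every bag has size at most 4, so the width is 4 − 1 = 3 and tw(G) ≤ 3. Conversely, {a, b, d, e} is a clique of size 4, and the vertices of any clique must share a bag in every tree decomposition; so some bag has ≥ 4 vertices and tw(G) ≥ 3. Therefore the treewidth is 3.

Treewidth 3.
One such decomposition:
Bags: B1 = {a, b, c, e}  B2 = {a, b, d, e}
Tree: B1–B2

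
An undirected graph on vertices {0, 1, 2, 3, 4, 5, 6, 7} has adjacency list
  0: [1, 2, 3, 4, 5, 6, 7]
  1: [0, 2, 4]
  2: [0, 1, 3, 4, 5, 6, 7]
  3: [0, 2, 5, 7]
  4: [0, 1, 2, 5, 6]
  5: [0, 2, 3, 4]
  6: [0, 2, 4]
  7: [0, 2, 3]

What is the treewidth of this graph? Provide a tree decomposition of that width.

Treewidth 3.
One such decomposition:
Bags: B1 = {0, 2, 3, 5}  B2 = {0, 2, 3, 7}  B3 = {0, 2, 4, 5}  B4 = {0, 1, 2, 4}  B5 = {0, 2, 4, 6}
Tree: B1–B2, B1–B3, B3–B4, B4–B5

The largest bag has 4 vertices, giving width 3; this decomposition certifies tw(G) ≤ 3. On the other hand G contains the 4-clique {0, 2, 3, 5}. A clique must lie in a single bag of any decomposition, so no decomposition can have width below 3. Hence tw(G) = 3 exactly.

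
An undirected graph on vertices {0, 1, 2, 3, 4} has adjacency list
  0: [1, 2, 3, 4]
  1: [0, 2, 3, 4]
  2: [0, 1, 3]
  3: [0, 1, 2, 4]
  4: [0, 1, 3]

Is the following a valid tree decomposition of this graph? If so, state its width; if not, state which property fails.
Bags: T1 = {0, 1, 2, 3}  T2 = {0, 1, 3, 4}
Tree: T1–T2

Vertex coverage: the bags together contain {0, 1, 2, 3, 4}, the full vertex set. Edge coverage: each edge of G has both endpoints in at least one bag. Running intersection: for every vertex, the bags containing it form a connected subtree. All three properties hold, so this is a valid tree decomposition of width max|bag| − 1 = 3, and hence tw(G) ≤ 3.

Yes; width 3.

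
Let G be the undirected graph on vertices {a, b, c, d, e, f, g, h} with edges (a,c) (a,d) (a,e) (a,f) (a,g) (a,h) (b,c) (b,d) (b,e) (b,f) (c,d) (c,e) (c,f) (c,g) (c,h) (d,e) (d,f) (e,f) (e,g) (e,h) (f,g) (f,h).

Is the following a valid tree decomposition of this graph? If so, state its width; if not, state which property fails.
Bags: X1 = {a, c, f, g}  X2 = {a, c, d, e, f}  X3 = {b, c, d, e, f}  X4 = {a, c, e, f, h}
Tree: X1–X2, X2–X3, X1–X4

No — edge (e,g) lies in no bag.

A tree decomposition must satisfy three properties: every vertex lies in some bag; for every edge, both endpoints lie together in some bag; and for every vertex, the bags containing it form a connected subtree. Here edge (e,g) lies in no bag, so the decomposition is invalid.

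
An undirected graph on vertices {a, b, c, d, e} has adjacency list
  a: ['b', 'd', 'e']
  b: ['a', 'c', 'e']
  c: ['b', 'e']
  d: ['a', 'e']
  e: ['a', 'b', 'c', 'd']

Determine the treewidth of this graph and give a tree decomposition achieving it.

Treewidth 2.
One such decomposition:
Bags: B1 = {b, c, e}  B2 = {a, b, e}  B3 = {a, d, e}
Tree: B1–B2, B2–B3

The largest bag has 3 vertices, giving width 2; this decomposition certifies tw(G) ≤ 2. On the other hand G contains the 3-clique {b, c, e}. A clique must lie in a single bag of any decomposition, so no decomposition can have width below 2. Therefore the treewidth is 2.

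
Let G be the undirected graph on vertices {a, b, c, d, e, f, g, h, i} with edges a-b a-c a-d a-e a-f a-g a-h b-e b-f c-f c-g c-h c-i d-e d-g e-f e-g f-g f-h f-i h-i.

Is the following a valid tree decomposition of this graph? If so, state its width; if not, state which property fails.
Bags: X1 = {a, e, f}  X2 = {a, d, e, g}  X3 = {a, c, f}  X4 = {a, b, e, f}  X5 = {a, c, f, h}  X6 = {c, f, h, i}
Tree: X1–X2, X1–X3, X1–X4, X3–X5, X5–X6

No — edge (g,f) lies in no bag.

A tree decomposition must satisfy three properties: every vertex lies in some bag; for every edge, both endpoints lie together in some bag; and for every vertex, the bags containing it form a connected subtree. Here edge (g,f) lies in no bag, so the decomposition is invalid.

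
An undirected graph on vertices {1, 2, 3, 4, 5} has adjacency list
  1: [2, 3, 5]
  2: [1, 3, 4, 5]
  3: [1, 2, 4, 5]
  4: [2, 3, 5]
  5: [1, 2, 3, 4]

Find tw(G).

A width-3 tree decomposition is:
Bags: B1 = {2, 3, 4, 5}  B2 = {1, 2, 3, 5}
Tree: B1–B2
The largest bag has 4 vertices, giving width 3; this decomposition certifies tw(G) ≤ 3. On the other hand G contains the 4-clique {1, 2, 3, 5}. A clique must lie in a single bag of any decomposition, so no decomposition can have width below 3. The upper and lower bounds meet at 3, so that is the treewidth.

3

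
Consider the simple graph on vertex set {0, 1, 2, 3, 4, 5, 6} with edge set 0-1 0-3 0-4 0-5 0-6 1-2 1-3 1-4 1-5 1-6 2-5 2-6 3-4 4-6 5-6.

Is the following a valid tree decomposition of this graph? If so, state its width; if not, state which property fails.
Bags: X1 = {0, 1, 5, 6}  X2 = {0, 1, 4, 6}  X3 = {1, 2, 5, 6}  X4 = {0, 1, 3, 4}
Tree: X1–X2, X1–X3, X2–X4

Yes; width 3.

Checking the three conditions: (i) the bags cover all of {0, 1, 2, 3, 4, 5, 6}; (ii) for each edge, some bag contains both endpoints; (iii) the bags containing any fixed vertex form a subtree. All hold, so the decomposition is valid with width 4 − 1 = 3.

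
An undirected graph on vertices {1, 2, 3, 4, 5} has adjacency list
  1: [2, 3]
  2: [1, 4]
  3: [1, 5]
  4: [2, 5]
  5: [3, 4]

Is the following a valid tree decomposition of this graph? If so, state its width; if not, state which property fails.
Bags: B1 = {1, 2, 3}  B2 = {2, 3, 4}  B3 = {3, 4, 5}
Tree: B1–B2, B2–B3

Yes; width 2.

Vertex coverage: the bags together contain {1, 2, 3, 4, 5}, the full vertex set. Edge coverage: each edge of G has both endpoints in at least one bag. Running intersection: for every vertex, the bags containing it form a connected subtree. All three properties hold, so this is a valid tree decomposition of width max|bag| − 1 = 2, and hence tw(G) ≤ 2.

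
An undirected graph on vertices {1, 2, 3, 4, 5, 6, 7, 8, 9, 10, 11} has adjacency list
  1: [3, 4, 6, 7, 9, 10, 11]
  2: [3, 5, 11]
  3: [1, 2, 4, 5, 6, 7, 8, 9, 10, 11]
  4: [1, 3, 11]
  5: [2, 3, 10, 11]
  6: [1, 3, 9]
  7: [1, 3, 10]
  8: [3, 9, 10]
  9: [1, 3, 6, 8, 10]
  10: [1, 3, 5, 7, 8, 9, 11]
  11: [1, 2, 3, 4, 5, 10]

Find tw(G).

3

A width-3 tree decomposition is:
Bags: B1 = {3, 5, 10, 11}  B2 = {2, 3, 5, 11}  B3 = {1, 3, 10, 11}  B4 = {1, 3, 4, 11}  B5 = {1, 3, 9, 10}  B6 = {1, 3, 7, 10}  B7 = {1, 3, 6, 9}  B8 = {3, 8, 9, 10}
Tree: B1–B2, B1–B3, B3–B4, B3–B5, B5–B6, B5–B7, B5–B8
Each bag holds 4 vertices, so the decomposition has width 3, which upper-bounds the treewidth. For the lower bound, the 4 vertices {3, 8, 9, 10} are pairwise adjacent, and any tree decomposition puts a clique entirely inside one bag — forcing width ≥ 3. The upper and lower bounds meet at 3, so that is the treewidth.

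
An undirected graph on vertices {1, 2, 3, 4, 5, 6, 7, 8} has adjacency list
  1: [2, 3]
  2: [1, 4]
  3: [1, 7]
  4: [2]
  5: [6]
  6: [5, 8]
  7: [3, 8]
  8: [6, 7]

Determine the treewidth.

A width-1 tree decomposition is:
Bags: B1 = {2, 4}  B2 = {1, 2}  B3 = {1, 3}  B4 = {3, 7}  B5 = {7, 8}  B6 = {6, 8}  B7 = {5, 6}
Tree: B1–B2, B2–B3, B3–B4, B4–B5, B5–B6, B6–B7
Every bag has size at most 2, so the width is 2 − 1 = 1 and tw(G) ≤ 1. Any graph with an edge has treewidth ≥ 1, and G has the edge 4–2. Therefore the treewidth is 1.

1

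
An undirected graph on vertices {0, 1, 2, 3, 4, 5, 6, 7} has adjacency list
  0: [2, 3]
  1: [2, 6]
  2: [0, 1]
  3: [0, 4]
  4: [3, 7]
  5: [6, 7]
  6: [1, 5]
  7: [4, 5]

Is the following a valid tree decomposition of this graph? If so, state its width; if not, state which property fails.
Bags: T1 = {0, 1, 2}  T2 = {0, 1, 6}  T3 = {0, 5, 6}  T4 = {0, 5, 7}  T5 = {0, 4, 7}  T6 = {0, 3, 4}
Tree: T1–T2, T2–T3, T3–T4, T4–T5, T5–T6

Yes; width 2.

Every vertex of G appears in some bag (union = {0, 1, 2, 3, 4, 5, 6, 7}); every edge is covered by a bag; and for each vertex v the set of bags containing v is connected in the bag tree. The decomposition is therefore valid. The largest bag has 3 vertices, so the width is 2.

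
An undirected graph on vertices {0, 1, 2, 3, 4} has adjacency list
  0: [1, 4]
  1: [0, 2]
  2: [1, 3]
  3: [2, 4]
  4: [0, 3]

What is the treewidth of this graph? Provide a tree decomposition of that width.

Treewidth 2.
Bags: B1 = {0, 1, 4}  B2 = {1, 3, 4}  B3 = {1, 2, 3}
Tree: B1–B2, B2–B3

Every bag has size at most 3, so the width is 3 − 1 = 2 and tw(G) ≤ 2. The edges 1–0–4–3–2–1 form a cycle, so G is not a tree and its treewidth is at least 2. The upper and lower bounds meet at 2, so that is the treewidth.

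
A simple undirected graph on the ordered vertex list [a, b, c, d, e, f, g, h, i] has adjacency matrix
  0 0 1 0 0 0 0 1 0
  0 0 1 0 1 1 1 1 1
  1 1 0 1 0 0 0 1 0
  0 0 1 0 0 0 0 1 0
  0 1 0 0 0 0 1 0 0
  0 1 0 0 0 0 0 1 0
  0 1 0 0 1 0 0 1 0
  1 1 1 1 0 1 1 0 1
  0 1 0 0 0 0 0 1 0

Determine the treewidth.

A width-2 tree decomposition is:
Bags: B1 = {b, g, h}  B2 = {b, c, h}  B3 = {a, c, h}  B4 = {c, d, h}  B5 = {b, f, h}  B6 = {b, e, g}  B7 = {b, h, i}
Tree: B1–B2, B2–B3, B2–B4, B2–B5, B1–B6, B2–B7
Every bag has size at most 3, so the width is 3 − 1 = 2 and tw(G) ≤ 2. On the other hand G contains the 3-clique {b, e, g}. A clique must lie in a single bag of any decomposition, so no decomposition can have width below 2. Combining the bounds, tw(G) = 2.

2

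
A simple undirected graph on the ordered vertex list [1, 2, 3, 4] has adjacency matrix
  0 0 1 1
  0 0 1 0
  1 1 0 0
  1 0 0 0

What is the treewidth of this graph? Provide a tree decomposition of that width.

Every bag has size at most 2, so the width is 2 − 1 = 1 and tw(G) ≤ 1. Since G has at least one edge (e.g. 4–1), it is not an edgeless graph, so tw(G) ≥ 1. Combining the bounds, tw(G) = 1.

Treewidth 1.
Bags: B1 = {1, 4}  B2 = {1, 3}  B3 = {2, 3}
Tree: B1–B2, B2–B3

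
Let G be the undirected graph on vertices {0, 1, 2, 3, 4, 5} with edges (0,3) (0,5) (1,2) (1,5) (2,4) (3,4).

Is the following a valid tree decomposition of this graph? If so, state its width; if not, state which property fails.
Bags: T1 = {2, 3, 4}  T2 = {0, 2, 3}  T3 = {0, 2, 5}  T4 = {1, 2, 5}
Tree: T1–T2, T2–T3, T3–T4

Vertex coverage: the bags together contain {0, 1, 2, 3, 4, 5}, the full vertex set. Edge coverage: each edge of G has both endpoints in at least one bag. Running intersection: for every vertex, the bags containing it form a connected subtree. All three properties hold, so this is a valid tree decomposition of width max|bag| − 1 = 2, and hence tw(G) ≤ 2.

Yes; width 2.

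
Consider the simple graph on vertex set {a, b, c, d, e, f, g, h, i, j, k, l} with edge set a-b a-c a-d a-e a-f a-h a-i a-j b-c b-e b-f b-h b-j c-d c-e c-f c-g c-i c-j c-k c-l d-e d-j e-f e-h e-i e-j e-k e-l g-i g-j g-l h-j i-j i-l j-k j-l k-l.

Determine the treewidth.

4

A width-4 tree decomposition is:
Bags: B1 = {a, c, e, i, j}  B2 = {a, b, c, e, j}  B3 = {a, b, e, h, j}  B4 = {a, c, d, e, j}  B5 = {c, e, i, j, l}  B6 = {c, e, j, k, l}  B7 = {a, b, c, e, f}  B8 = {c, g, i, j, l}
Tree: B1–B2, B2–B3, B1–B4, B1–B5, B5–B6, B2–B7, B5–B8
Every bag has size at most 5, so the width is 5 − 1 = 4 and tw(G) ≤ 4. Conversely, {a, b, e, h, j} is a clique of size 5, and the vertices of any clique must share a bag in every tree decomposition; so some bag has ≥ 5 vertices and tw(G) ≥ 4. The upper and lower bounds meet at 4, so that is the treewidth.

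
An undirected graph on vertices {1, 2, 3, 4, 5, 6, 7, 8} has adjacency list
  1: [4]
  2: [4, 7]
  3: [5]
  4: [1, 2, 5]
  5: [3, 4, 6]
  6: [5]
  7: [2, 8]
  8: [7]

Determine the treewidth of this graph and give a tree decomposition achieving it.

Treewidth 1.
Bags: B1 = {2, 4}  B2 = {1, 4}  B3 = {4, 5}  B4 = {5, 6}  B5 = {2, 7}  B6 = {3, 5}  B7 = {7, 8}
Tree: B1–B2, B1–B3, B3–B4, B1–B5, B4–B6, B5–B7

Every bag has size at most 2, so the width is 2 − 1 = 1 and tw(G) ≤ 1. Since G has at least one edge (e.g. 2–4), it is not an edgeless graph, so tw(G) ≥ 1. Therefore the treewidth is 1.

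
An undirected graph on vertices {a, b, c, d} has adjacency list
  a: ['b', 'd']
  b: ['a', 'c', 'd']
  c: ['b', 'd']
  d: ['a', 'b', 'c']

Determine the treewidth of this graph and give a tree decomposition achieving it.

Treewidth 2.
One optimal decomposition is:
Bags: B1 = {a, b, d}  B2 = {b, c, d}
Tree: B1–B2

Every bag has size at most 3, so the width is 3 − 1 = 2 and tw(G) ≤ 2. On the other hand G contains the 3-clique {b, c, d}. A clique must lie in a single bag of any decomposition, so no decomposition can have width below 2. Combining the bounds, tw(G) = 2.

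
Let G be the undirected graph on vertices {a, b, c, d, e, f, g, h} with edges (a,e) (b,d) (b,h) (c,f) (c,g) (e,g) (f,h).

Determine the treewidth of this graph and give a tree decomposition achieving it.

Each bag holds 2 vertices, so the decomposition has width 1, which upper-bounds the treewidth. Since G has at least one edge (e.g. d–b), it is not an edgeless graph, so tw(G) ≥ 1. The upper and lower bounds meet at 1, so that is the treewidth.

Treewidth 1.
One optimal decomposition is:
Bags: B1 = {b, d}  B2 = {b, h}  B3 = {f, h}  B4 = {c, f}  B5 = {c, g}  B6 = {e, g}  B7 = {a, e}
Tree: B1–B2, B2–B3, B3–B4, B4–B5, B5–B6, B6–B7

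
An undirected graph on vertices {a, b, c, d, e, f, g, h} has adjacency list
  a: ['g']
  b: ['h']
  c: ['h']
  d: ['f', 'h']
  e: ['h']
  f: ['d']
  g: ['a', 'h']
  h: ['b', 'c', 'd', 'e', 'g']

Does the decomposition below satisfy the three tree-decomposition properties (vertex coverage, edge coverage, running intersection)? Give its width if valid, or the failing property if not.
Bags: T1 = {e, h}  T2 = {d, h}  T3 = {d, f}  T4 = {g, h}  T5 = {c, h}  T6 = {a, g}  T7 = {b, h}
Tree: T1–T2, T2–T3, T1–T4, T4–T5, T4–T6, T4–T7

Checking the three conditions: (i) the bags cover all of {a, b, c, d, e, f, g, h}; (ii) for each edge, some bag contains both endpoints; (iii) the bags containing any fixed vertex form a subtree. All hold, so the decomposition is valid with width 2 − 1 = 1.

Yes; width 1.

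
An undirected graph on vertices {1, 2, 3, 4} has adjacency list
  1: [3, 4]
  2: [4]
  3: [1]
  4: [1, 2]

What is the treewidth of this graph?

A width-1 tree decomposition is:
Bags: B1 = {1, 3}  B2 = {1, 4}  B3 = {2, 4}
Tree: B1–B2, B2–B3
Each bag holds 2 vertices, so the decomposition has width 1, which upper-bounds the treewidth. G has an edge, so its treewidth is at least 1. The upper and lower bounds meet at 1, so that is the treewidth.

1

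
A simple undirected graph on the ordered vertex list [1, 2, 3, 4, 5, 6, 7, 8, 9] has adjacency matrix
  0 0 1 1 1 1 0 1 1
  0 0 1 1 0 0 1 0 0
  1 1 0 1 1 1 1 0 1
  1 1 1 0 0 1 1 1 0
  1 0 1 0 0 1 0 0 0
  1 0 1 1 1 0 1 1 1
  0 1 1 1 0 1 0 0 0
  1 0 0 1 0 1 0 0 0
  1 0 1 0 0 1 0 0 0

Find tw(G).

A width-3 tree decomposition is:
Bags: B1 = {1, 3, 5, 6}  B2 = {1, 3, 4, 6}  B3 = {1, 4, 6, 8}  B4 = {3, 4, 6, 7}  B5 = {2, 3, 4, 7}  B6 = {1, 3, 6, 9}
Tree: B1–B2, B2–B3, B2–B4, B4–B5, B1–B6
Every bag has size at most 4, so the width is 4 − 1 = 3 and tw(G) ≤ 3. On the other hand G contains the 4-clique {1, 4, 6, 8}. A clique must lie in a single bag of any decomposition, so no decomposition can have width below 3. Therefore the treewidth is 3.

3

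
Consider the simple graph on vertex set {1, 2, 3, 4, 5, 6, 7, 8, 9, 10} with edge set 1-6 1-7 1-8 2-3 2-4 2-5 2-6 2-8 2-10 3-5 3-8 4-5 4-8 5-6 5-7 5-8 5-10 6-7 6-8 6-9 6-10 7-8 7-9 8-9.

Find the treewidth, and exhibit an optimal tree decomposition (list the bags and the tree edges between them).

Treewidth 3.
One optimal decomposition is:
Bags: B1 = {2, 5, 6, 8}  B2 = {5, 6, 7, 8}  B3 = {1, 6, 7, 8}  B4 = {2, 3, 5, 8}  B5 = {2, 5, 6, 10}  B6 = {6, 7, 8, 9}  B7 = {2, 4, 5, 8}
Tree: B1–B2, B2–B3, B1–B4, B1–B5, B3–B6, B1–B7

Each bag holds 4 vertices, so the decomposition has width 3, which upper-bounds the treewidth. Conversely, {1, 6, 7, 8} is a clique of size 4, and the vertices of any clique must share a bag in every tree decomposition; so some bag has ≥ 4 vertices and tw(G) ≥ 3. The upper and lower bounds meet at 3, so that is the treewidth.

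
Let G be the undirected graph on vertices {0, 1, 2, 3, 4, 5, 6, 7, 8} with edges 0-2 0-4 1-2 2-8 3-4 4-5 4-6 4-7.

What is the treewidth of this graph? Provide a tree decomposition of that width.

Every bag has size at most 2, so the width is 2 − 1 = 1 and tw(G) ≤ 1. G has an edge, so its treewidth is at least 1. Hence tw(G) = 1 exactly.

Treewidth 1.
One such decomposition:
Bags: B1 = {0, 4}  B2 = {0, 2}  B3 = {1, 2}  B4 = {4, 6}  B5 = {3, 4}  B6 = {2, 8}  B7 = {4, 5}  B8 = {4, 7}
Tree: B1–B2, B2–B3, B1–B4, B4–B5, B3–B6, B1–B7, B5–B8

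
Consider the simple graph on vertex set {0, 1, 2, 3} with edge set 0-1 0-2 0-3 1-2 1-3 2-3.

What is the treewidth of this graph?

A width-3 tree decomposition is:
Bags: B1 = {0, 1, 2, 3}
Tree: (single bag)
A single bag containing all 4 vertices is trivially a valid decomposition of width 3. For the lower bound, the 4 vertices {0, 1, 2, 3} are pairwise adjacent, and any tree decomposition puts a clique entirely inside one bag — forcing width ≥ 3. Hence tw(G) = 3 exactly.

3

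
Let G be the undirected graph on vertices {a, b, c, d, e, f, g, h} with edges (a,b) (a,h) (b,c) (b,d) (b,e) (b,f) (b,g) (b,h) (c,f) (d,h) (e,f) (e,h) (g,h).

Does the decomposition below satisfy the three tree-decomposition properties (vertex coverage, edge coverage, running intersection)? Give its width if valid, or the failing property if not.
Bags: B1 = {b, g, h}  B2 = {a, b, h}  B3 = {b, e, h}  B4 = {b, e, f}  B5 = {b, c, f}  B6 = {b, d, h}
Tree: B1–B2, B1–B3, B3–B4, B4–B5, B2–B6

Yes; width 2.

Every vertex of G appears in some bag (union = {a, b, c, d, e, f, g, h}); every edge is covered by a bag; and for each vertex v the set of bags containing v is connected in the bag tree. The decomposition is therefore valid. The largest bag has 3 vertices, so the width is 2.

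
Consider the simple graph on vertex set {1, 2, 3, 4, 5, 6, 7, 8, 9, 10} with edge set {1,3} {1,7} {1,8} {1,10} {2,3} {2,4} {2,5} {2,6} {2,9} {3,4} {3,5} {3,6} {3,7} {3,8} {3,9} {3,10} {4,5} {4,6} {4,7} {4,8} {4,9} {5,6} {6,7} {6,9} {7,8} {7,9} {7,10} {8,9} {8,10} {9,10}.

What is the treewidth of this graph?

4

A width-4 tree decomposition is:
Bags: B1 = {3, 4, 7, 8, 9}  B2 = {3, 7, 8, 9, 10}  B3 = {3, 4, 6, 7, 9}  B4 = {2, 3, 4, 6, 9}  B5 = {1, 3, 7, 8, 10}  B6 = {2, 3, 4, 5, 6}
Tree: B1–B2, B1–B3, B3–B4, B2–B5, B4–B6
The largest bag has 5 vertices, giving width 4; this decomposition certifies tw(G) ≤ 4. On the other hand G contains the 5-clique {1, 3, 7, 8, 10}. A clique must lie in a single bag of any decomposition, so no decomposition can have width below 4. Hence tw(G) = 4 exactly.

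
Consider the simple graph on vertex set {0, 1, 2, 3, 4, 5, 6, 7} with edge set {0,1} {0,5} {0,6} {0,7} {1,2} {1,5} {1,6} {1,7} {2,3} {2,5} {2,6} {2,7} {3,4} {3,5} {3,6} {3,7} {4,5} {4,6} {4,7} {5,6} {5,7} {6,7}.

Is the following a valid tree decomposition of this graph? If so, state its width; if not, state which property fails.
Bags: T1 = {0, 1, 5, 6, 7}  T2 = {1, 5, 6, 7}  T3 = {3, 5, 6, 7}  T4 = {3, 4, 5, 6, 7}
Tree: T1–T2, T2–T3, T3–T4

No — vertex 2 appears in no bag.

A tree decomposition must satisfy three properties: every vertex lies in some bag; for every edge, both endpoints lie together in some bag; and for every vertex, the bags containing it form a connected subtree. Here vertex 2 appears in no bag, so the decomposition is invalid.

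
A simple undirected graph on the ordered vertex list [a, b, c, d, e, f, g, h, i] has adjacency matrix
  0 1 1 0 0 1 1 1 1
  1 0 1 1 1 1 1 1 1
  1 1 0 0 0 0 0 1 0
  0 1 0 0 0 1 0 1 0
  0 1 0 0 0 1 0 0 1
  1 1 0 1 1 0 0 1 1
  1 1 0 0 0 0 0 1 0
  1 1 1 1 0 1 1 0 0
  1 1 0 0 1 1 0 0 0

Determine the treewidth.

A width-3 tree decomposition is:
Bags: B1 = {a, b, f, h}  B2 = {a, b, f, i}  B3 = {b, e, f, i}  B4 = {a, b, c, h}  B5 = {a, b, g, h}  B6 = {b, d, f, h}
Tree: B1–B2, B2–B3, B1–B4, B4–B5, B1–B6
Every bag has size at most 4, so the width is 4 − 1 = 3 and tw(G) ≤ 3. On the other hand G contains the 4-clique {a, b, g, h}. A clique must lie in a single bag of any decomposition, so no decomposition can have width below 3. The upper and lower bounds meet at 3, so that is the treewidth.

3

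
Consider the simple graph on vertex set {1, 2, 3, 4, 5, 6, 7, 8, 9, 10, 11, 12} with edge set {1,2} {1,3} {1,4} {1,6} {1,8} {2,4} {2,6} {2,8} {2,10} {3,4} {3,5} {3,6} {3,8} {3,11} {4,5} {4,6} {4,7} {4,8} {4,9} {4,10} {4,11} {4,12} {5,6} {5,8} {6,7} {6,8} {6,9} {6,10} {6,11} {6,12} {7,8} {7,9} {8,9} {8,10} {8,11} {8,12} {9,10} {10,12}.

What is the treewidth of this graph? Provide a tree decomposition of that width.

Every bag has size at most 5, so the width is 5 − 1 = 4 and tw(G) ≤ 4. On the other hand G contains the 5-clique {1, 2, 4, 6, 8}. A clique must lie in a single bag of any decomposition, so no decomposition can have width below 4. Combining the bounds, tw(G) = 4.

Treewidth 4.
One such decomposition:
Bags: B1 = {1, 3, 4, 6, 8}  B2 = {3, 4, 5, 6, 8}  B3 = {1, 2, 4, 6, 8}  B4 = {3, 4, 6, 8, 11}  B5 = {2, 4, 6, 8, 10}  B6 = {4, 6, 8, 10, 12}  B7 = {4, 6, 8, 9, 10}  B8 = {4, 6, 7, 8, 9}
Tree: B1–B2, B1–B3, B1–B4, B3–B5, B5–B6, B5–B7, B7–B8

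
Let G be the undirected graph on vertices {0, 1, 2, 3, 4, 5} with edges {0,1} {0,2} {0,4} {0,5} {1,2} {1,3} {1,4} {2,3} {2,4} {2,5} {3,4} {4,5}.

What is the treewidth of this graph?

3

A width-3 tree decomposition is:
Bags: B1 = {0, 1, 2, 4}  B2 = {0, 2, 4, 5}  B3 = {1, 2, 3, 4}
Tree: B1–B2, B1–B3
Each bag holds 4 vertices, so the decomposition has width 3, which upper-bounds the treewidth. Conversely, {0, 1, 2, 4} is a clique of size 4, and the vertices of any clique must share a bag in every tree decomposition; so some bag has ≥ 4 vertices and tw(G) ≥ 3. Combining the bounds, tw(G) = 3.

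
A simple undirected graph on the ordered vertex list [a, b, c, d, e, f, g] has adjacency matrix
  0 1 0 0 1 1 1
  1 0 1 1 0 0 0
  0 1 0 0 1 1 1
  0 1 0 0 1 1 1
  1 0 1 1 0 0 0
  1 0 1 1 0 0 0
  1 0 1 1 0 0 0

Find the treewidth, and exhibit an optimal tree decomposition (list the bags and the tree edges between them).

Treewidth 3.
One such decomposition:
Bags: B1 = {a, c, d, g}  B2 = {a, c, d, e}  B3 = {a, c, d, f}  B4 = {a, b, c, d}
Tree: B1–B2, B2–B3, B3–B4

The largest bag has 4 vertices, giving width 3; this decomposition certifies tw(G) ≤ 3. For the lower bound: the 4 vertex sets {a,g}, {c,e}, {d}, {f} are disjoint, each induces a connected subgraph, and every pair is joined by at least one edge of G. Contracting each set to a single vertex therefore yields K_{4} as a minor, and since treewidth is minor-monotone, tw(G) ≥ tw(K_{4}) = 3. Hence tw(G) = 3 exactly.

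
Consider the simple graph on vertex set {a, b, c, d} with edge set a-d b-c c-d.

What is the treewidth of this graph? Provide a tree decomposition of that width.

Every bag has size at most 2, so the width is 2 − 1 = 1 and tw(G) ≤ 1. Since G has at least one edge (e.g. c–d), it is not an edgeless graph, so tw(G) ≥ 1. Combining the bounds, tw(G) = 1.

Treewidth 1.
One such decomposition:
Bags: B1 = {c, d}  B2 = {a, d}  B3 = {b, c}
Tree: B1–B2, B1–B3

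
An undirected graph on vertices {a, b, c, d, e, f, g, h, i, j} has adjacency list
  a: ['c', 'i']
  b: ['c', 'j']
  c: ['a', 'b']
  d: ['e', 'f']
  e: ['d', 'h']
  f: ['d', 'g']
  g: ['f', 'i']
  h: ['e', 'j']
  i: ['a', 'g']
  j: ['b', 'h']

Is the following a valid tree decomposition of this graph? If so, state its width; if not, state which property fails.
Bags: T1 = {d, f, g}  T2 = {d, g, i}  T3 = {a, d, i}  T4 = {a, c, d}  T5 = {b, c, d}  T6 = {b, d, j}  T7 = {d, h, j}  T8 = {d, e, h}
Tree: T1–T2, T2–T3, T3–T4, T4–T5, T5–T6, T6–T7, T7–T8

Yes; width 2.

Checking the three conditions: (i) the bags cover all of {a, b, c, d, e, f, g, h, i, j}; (ii) for each edge, some bag contains both endpoints; (iii) the bags containing any fixed vertex form a subtree. All hold, so the decomposition is valid with width 3 − 1 = 2.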